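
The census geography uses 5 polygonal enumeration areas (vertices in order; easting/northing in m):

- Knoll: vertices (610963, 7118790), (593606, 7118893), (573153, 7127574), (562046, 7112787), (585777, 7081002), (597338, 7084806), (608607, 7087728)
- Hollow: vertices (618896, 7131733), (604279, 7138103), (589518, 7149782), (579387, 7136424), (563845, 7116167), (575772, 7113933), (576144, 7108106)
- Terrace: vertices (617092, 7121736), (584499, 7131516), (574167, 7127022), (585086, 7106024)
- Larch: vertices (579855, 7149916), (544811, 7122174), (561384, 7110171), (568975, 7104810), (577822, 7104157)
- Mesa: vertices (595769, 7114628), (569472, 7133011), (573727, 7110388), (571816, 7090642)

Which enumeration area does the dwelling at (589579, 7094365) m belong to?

Knoll

Cast a ray rightward from (589579, 7094365). For each polygon, the edges (by vertex number in listed order) whose endpoints lie on opposite sides of northing = 7094365, where each meets that height, and whether that is right or left of the point:
Knoll: 4–5 at easting≈575800.1 (left), 7–1 at easting≈609110.4 (right) → 1 crossing.
Hollow: no edge straddles that height → 0 crossings.
Terrace: no edge straddles that height → 0 crossings.
Larch: no edge straddles that height → 0 crossings.
Mesa: 3–4 at easting≈572176.3 (left), 4–1 at easting≈575533.9 (left) → 0 crossings.
Only Knoll has an odd count, so the point is inside Knoll.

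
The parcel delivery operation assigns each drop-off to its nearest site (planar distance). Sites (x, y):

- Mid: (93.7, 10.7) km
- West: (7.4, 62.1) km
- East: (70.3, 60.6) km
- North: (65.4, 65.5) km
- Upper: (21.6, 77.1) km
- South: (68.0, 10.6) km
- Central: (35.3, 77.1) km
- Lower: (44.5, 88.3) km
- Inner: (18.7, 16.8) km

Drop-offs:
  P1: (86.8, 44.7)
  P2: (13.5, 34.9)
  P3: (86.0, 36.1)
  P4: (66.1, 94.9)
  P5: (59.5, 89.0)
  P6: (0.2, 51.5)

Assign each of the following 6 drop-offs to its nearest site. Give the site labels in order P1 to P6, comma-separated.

East, Inner, Mid, Lower, Lower, West

P1 → East (d²=525.06)
P2 → Inner (d²=354.65)
P3 → Mid (d²=704.45)
P4 → Lower (d²=510.12)
P5 → Lower (d²=225.49)
P6 → West (d²=164.20)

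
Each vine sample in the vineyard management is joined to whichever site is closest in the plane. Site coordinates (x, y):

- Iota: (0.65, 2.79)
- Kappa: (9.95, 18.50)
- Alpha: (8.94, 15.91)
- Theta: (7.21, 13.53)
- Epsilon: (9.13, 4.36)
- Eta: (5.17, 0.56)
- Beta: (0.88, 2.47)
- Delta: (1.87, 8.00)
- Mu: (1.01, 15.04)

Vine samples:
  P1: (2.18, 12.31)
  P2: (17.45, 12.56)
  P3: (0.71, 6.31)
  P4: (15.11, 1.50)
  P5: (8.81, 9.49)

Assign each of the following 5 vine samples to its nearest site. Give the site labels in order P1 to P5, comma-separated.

P1 → Mu (d²=8.82)
P2 → Alpha (d²=83.64)
P3 → Delta (d²=4.20)
P4 → Epsilon (d²=43.94)
P5 → Theta (d²=18.88)

Mu, Alpha, Delta, Epsilon, Theta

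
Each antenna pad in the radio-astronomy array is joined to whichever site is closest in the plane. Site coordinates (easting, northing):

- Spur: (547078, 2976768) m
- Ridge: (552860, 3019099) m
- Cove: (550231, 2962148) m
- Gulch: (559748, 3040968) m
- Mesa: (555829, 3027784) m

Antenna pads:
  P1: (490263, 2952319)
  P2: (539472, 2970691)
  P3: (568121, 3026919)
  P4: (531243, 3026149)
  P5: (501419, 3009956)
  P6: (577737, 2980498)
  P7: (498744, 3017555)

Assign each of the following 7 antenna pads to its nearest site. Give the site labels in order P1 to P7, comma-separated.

P1 → Cove (d²=3692770265.00)
P2 → Spur (d²=94781165.00)
P3 → Mesa (d²=151841489.00)
P4 → Ridge (d²=516997189.00)
P5 → Ridge (d²=2729770930.00)
P6 → Spur (d²=953887181.00)
P7 → Ridge (d²=2930925392.00)

Cove, Spur, Mesa, Ridge, Ridge, Spur, Ridge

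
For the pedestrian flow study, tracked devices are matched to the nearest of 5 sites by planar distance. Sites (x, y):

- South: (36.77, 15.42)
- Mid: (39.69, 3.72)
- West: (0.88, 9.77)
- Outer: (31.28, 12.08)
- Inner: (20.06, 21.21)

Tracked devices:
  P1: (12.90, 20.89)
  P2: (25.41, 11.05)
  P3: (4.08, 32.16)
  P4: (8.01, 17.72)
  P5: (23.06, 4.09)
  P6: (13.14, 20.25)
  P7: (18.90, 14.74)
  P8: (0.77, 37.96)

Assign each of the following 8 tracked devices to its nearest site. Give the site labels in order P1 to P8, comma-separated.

P1 → Inner (d²=51.37)
P2 → Outer (d²=35.52)
P3 → Inner (d²=375.26)
P4 → West (d²=114.04)
P5 → Outer (d²=131.41)
P6 → Inner (d²=48.81)
P7 → Inner (d²=43.21)
P8 → Inner (d²=652.67)

Inner, Outer, Inner, West, Outer, Inner, Inner, Inner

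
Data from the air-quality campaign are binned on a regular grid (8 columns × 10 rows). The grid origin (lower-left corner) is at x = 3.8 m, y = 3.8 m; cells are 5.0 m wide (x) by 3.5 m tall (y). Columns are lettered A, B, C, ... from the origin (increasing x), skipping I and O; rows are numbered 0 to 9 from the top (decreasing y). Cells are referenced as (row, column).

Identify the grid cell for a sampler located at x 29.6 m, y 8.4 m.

Column index: ⌊(29.6 − 3.8) / 5.0⌋ = ⌊5.160⌋ = 5 → column F
Row offset from origin: ⌊(8.4 − 3.8) / 3.5⌋ = ⌊1.314⌋ = 1 → row 8 (counted from top)

(8, F)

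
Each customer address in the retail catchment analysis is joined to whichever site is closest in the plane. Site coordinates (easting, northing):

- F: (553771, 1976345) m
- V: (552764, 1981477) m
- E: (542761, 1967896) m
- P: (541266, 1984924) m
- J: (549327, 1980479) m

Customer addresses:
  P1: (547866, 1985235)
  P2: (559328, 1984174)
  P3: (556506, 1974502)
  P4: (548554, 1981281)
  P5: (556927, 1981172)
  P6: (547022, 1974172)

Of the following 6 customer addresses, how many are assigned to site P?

0

P1 → J
P2 → V
P3 → F
P4 → J
P5 → V
P6 → J
0 of the 6 go to P.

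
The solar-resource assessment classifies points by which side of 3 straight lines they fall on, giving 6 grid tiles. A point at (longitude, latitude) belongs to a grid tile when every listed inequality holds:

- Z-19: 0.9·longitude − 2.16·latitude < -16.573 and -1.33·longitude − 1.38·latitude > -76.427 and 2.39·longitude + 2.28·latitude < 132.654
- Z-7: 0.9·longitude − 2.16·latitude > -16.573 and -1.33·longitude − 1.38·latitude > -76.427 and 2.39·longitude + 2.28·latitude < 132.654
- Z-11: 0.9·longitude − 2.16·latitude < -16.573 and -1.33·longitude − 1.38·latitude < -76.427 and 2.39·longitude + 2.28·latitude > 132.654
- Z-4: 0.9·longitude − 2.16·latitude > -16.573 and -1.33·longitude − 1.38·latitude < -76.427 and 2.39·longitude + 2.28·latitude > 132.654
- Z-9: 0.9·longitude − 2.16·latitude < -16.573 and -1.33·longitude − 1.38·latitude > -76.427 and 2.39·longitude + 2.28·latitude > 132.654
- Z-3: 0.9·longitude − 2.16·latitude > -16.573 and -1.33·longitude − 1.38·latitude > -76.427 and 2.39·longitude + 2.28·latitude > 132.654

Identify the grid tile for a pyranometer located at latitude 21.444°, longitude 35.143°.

Z-3

0.9·35.143 − 2.16·21.444 = -14.690, which is > -16.573
-1.33·35.143 − 1.38·21.444 = -76.333, which is > -76.427
2.39·35.143 + 2.28·21.444 = 132.884, which is > 132.654
This sign pattern matches Z-3.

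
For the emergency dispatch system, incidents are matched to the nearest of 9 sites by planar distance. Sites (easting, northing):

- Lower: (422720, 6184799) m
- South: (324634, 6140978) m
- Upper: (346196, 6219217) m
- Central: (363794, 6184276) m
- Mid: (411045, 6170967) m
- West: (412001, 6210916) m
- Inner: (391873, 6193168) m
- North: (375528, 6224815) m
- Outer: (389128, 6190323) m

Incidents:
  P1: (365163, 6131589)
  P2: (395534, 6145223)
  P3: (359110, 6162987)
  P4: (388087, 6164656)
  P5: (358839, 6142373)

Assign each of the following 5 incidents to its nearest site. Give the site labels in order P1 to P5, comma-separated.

South, Mid, Central, Mid, South

P1 → South (d²=1730753162.00)
P2 → Mid (d²=903344657.00)
P3 → Central (d²=475161377.00)
P4 → Mid (d²=566898485.00)
P5 → South (d²=1171928050.00)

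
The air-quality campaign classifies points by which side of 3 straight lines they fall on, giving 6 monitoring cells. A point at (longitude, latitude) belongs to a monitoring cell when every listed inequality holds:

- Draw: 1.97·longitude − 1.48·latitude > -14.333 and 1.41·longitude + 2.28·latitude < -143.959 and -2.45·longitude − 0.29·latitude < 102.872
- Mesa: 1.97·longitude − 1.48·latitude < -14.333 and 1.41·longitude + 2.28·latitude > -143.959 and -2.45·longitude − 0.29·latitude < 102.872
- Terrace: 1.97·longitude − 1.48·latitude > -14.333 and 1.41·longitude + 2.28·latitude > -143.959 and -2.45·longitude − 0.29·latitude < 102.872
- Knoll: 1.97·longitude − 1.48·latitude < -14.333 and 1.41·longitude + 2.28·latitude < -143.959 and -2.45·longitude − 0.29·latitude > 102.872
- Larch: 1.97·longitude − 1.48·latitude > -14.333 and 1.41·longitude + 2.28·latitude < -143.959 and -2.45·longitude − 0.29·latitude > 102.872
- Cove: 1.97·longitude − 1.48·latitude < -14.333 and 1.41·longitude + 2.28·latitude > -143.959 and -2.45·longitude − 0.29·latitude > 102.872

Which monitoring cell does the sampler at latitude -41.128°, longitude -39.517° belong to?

Knoll

1.97·-39.517 − 1.48·-41.128 = -16.979, which is < -14.333
1.41·-39.517 + 2.28·-41.128 = -149.491, which is < -143.959
-2.45·-39.517 − 0.29·-41.128 = 108.744, which is > 102.872
This sign pattern matches Knoll.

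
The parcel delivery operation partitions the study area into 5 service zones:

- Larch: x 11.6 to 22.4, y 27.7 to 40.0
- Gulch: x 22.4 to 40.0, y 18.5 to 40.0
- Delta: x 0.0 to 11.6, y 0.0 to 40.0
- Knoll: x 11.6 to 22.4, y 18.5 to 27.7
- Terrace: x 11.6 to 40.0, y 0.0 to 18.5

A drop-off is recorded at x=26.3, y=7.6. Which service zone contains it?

Terrace

The point has x = 26.3 and y = 7.6.
Only Terrace satisfies 11.6 ≤ x ≤ 40.0 and 0.0 ≤ y ≤ 18.5.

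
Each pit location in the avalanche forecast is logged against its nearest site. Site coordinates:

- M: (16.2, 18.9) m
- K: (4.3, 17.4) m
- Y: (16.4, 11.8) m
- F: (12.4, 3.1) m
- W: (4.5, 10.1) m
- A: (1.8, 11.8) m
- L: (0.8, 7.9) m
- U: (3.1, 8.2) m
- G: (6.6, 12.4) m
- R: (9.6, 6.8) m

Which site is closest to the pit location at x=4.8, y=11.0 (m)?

W

Squared distances to each site:
M: 192.370; K: 41.210; Y: 135.200; F: 120.170; W: 0.900; A: 9.640; L: 25.610; U: 10.730; G: 5.200; R: 40.680.
Minimum at W.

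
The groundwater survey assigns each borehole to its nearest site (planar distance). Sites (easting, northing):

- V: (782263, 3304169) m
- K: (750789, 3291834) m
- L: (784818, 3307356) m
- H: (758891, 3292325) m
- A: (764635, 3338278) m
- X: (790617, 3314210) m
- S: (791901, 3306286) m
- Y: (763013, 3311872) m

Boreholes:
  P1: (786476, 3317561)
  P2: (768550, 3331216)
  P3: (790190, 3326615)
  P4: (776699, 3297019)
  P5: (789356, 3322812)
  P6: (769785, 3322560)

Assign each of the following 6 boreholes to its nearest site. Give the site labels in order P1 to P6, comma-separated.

P1 → X (d²=28377082.00)
P2 → A (d²=65199069.00)
P3 → X (d²=154066354.00)
P4 → V (d²=82080596.00)
P5 → X (d²=75584525.00)
P6 → Y (d²=160093328.00)

X, A, X, V, X, Y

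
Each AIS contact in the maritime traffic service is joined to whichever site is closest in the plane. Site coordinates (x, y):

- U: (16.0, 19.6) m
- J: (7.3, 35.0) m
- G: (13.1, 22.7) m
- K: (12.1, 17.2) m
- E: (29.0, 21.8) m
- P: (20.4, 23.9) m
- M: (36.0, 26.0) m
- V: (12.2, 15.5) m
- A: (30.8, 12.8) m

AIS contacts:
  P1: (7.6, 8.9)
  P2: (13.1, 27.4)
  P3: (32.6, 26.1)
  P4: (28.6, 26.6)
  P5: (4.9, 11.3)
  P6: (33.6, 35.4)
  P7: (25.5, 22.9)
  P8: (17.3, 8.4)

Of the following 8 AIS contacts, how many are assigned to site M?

2

P1 → V
P2 → G
P3 → M
P4 → E
P5 → V
P6 → M
P7 → E
P8 → V
2 of the 8 go to M.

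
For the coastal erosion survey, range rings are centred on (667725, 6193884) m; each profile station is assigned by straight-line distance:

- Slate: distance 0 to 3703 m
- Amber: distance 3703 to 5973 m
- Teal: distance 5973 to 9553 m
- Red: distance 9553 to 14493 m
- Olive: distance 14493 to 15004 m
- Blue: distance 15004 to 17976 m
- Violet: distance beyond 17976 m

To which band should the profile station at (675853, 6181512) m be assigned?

Distance = √((675853−667725)² + (6181512−6193884)²) = √(66064384.000 + 153066384.000) = 14803.066 m.
14493 ≤ 14803.066 < 15004 → Olive.

Olive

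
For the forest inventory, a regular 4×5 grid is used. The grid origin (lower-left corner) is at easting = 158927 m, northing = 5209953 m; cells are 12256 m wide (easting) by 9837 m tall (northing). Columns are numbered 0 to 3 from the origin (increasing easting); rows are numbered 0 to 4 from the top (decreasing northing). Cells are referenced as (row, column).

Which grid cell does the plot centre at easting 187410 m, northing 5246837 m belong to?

Column index: ⌊(187410 − 158927) / 12256⌋ = ⌊2.324⌋ = 2
Row offset from origin: ⌊(5246837 − 5209953) / 9837⌋ = ⌊3.750⌋ = 3 → row 1 (counted from top)

(1, 2)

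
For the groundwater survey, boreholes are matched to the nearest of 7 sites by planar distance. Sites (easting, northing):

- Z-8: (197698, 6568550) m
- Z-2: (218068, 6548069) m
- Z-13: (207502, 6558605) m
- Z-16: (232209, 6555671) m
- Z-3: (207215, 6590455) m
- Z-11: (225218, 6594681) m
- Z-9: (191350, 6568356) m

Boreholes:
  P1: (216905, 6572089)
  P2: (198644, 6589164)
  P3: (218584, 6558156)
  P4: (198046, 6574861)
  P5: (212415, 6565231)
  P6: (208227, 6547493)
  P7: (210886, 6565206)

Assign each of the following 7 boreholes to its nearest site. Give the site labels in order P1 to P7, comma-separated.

P1 → Z-13 (d²=270234665.00)
P2 → Z-3 (d²=75128722.00)
P3 → Z-2 (d²=102013825.00)
P4 → Z-8 (d²=39949825.00)
P5 → Z-13 (d²=68041445.00)
P6 → Z-2 (d²=97177057.00)
P7 → Z-13 (d²=55024657.00)

Z-13, Z-3, Z-2, Z-8, Z-13, Z-2, Z-13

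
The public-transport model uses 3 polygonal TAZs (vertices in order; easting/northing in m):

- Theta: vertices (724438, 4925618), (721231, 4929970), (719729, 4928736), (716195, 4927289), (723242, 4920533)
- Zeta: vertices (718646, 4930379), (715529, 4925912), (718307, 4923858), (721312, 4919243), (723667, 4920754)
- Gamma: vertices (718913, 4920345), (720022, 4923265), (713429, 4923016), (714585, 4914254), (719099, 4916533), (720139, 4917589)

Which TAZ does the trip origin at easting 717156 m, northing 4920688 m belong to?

Gamma

Cast a ray rightward from (717156, 4920688). For each polygon, the edges (by vertex number in listed order) whose endpoints lie on opposite sides of northing = 4920688, where each meets that height, and whether that is right or left of the point:
Theta: 4–5 at easting≈723080.3 (right), 5–1 at easting≈723278.5 (right) → 2 crossings.
Zeta: 3–4 at easting≈720371.1 (right), 4–5 at easting≈723564.1 (right) → 2 crossings.
Gamma: 1–2 at easting≈719043.3 (right), 3–4 at easting≈713736.1 (left) → 1 crossing.
Only Gamma has an odd count, so the point is inside Gamma.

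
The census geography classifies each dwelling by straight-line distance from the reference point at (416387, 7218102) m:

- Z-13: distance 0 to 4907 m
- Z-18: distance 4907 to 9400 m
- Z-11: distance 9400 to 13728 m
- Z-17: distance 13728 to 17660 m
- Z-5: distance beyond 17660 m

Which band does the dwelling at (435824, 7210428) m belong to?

Z-5

Distance = √((435824−416387)² + (7210428−7218102)²) = √(377796969.000 + 58890276.000) = 20897.063 m.
17660 ≤ 20897.063 < ∞ → Z-5.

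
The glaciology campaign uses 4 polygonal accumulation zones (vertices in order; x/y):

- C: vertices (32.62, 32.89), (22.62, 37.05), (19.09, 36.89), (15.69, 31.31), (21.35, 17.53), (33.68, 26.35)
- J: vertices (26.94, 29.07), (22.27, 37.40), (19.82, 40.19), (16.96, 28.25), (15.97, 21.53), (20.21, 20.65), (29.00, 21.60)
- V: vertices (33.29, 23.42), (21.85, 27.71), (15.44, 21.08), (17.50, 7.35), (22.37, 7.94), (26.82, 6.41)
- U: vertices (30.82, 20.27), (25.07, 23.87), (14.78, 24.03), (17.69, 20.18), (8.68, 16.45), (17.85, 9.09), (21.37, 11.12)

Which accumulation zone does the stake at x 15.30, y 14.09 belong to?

Cast a ray rightward from (15.30, 14.09). For each polygon, the edges (by vertex number in listed order) whose endpoints lie on opposite sides of y = 14.09, where each meets that height, and whether that is right or left of the point:
C: no edge straddles that height → 0 crossings.
J: no edge straddles that height → 0 crossings.
V: 3–4 at x≈16.489 (right), 6–1 at x≈29.741 (right) → 2 crossings.
U: 5–6 at x≈11.620 (left), 7–1 at x≈24.437 (right) → 1 crossing.
Only U has an odd count, so the point is inside U.

U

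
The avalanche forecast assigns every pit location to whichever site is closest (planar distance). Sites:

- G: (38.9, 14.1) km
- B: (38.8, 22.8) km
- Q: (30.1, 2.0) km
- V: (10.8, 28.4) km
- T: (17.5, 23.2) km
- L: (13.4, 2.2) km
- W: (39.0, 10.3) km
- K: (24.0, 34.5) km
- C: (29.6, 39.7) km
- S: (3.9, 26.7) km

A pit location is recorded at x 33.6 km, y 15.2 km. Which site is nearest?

Squared distances to each site:
G: 29.300; B: 84.800; Q: 186.490; V: 694.080; T: 323.210; L: 577.040; W: 53.170; K: 464.650; C: 616.250; S: 1014.340.
Minimum at G.

G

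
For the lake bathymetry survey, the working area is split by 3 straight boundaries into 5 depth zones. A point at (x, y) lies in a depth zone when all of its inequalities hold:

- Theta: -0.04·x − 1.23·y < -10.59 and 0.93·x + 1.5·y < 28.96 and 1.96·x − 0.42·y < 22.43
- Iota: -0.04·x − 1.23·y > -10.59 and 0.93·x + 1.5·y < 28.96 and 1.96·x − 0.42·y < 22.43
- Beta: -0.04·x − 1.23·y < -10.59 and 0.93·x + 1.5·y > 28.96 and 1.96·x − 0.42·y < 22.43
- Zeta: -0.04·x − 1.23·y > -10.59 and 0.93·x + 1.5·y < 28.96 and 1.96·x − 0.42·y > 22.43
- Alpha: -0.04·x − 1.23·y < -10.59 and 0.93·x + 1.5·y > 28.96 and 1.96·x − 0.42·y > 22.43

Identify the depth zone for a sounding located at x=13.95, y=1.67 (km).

-0.04·13.95 − 1.23·1.67 = -2.612, which is > -10.59
0.93·13.95 + 1.5·1.67 = 15.479, which is < 28.96
1.96·13.95 − 0.42·1.67 = 26.641, which is > 22.43
This sign pattern matches Zeta.

Zeta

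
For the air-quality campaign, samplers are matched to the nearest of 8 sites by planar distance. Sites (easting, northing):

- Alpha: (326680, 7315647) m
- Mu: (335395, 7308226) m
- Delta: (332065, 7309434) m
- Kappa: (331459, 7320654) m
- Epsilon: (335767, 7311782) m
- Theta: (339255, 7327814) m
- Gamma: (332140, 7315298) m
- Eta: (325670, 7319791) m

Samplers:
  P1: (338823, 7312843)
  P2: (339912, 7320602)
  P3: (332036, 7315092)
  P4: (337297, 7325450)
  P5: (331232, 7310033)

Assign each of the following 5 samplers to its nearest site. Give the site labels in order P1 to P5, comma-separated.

P1 → Epsilon (d²=10464857.00)
P2 → Theta (d²=52444593.00)
P3 → Gamma (d²=53252.00)
P4 → Theta (d²=9422260.00)
P5 → Delta (d²=1052690.00)

Epsilon, Theta, Gamma, Theta, Delta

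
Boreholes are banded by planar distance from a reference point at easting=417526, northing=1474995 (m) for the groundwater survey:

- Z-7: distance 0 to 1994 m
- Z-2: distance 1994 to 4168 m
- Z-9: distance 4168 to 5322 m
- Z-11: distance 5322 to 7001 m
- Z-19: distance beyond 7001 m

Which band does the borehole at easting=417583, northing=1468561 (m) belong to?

Z-11

Distance = √((417583−417526)² + (1468561−1474995)²) = √(3249.000 + 41396356.000) = 6434.252 m.
5322 ≤ 6434.252 < 7001 → Z-11.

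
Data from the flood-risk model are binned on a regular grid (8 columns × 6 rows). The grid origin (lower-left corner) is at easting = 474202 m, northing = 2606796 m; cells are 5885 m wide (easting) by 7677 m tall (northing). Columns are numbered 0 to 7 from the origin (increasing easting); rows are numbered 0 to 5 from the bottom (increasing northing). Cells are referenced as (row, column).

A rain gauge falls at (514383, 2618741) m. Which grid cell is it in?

Column index: ⌊(514383 − 474202) / 5885⌋ = ⌊6.828⌋ = 6
Row offset from origin: ⌊(2618741 − 2606796) / 7677⌋ = ⌊1.556⌋ = 1 → row 1

(1, 6)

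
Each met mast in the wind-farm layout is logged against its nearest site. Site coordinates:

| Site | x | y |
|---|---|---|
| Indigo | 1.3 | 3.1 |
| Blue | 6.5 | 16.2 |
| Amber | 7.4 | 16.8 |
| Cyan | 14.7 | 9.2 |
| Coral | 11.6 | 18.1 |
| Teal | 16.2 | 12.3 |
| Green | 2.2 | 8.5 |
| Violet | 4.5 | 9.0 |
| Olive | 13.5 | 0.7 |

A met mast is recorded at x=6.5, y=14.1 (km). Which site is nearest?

Blue

Squared distances to each site:
Indigo: 148.040; Blue: 4.410; Amber: 8.100; Cyan: 91.250; Coral: 42.010; Teal: 97.330; Green: 49.850; Violet: 30.010; Olive: 228.560.
Minimum at Blue.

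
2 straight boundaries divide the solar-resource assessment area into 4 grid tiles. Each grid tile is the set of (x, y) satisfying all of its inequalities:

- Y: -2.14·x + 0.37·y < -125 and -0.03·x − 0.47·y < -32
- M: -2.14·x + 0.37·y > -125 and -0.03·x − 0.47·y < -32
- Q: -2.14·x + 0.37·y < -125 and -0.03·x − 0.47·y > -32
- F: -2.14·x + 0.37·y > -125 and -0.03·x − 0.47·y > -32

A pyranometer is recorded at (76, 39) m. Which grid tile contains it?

-2.14·76 + 0.37·39 = -148.210, which is < -125
-0.03·76 − 0.47·39 = -20.610, which is > -32
This sign pattern matches Q.

Q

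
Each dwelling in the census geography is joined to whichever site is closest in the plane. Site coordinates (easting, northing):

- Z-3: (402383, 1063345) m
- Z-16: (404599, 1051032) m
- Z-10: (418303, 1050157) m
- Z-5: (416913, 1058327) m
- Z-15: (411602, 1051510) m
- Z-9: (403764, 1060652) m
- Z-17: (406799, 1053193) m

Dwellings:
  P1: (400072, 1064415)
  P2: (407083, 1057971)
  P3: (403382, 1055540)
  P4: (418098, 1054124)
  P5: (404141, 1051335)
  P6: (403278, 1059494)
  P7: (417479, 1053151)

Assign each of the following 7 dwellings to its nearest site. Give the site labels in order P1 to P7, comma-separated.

P1 → Z-3 (d²=6485621.00)
P2 → Z-9 (d²=18203522.00)
P3 → Z-17 (d²=17184298.00)
P4 → Z-10 (d²=15779114.00)
P5 → Z-16 (d²=301573.00)
P6 → Z-9 (d²=1577160.00)
P7 → Z-10 (d²=9643012.00)

Z-3, Z-9, Z-17, Z-10, Z-16, Z-9, Z-10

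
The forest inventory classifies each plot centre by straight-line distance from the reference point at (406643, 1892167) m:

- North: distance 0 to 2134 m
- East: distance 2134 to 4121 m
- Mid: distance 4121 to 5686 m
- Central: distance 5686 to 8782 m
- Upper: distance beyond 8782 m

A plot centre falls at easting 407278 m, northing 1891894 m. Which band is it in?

Distance = √((407278−406643)² + (1891894−1892167)²) = √(403225.000 + 74529.000) = 691.198 m.
0 ≤ 691.198 < 2134 → North.

North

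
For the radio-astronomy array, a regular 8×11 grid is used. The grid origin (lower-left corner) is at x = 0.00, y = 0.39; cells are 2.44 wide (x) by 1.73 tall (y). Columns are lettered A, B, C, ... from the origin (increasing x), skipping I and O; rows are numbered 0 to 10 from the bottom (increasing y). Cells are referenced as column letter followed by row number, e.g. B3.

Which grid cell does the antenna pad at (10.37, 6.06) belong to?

Column index: ⌊(10.37 − 0.00) / 2.44⌋ = ⌊4.250⌋ = 4 → column E
Row offset from origin: ⌊(6.06 − 0.39) / 1.73⌋ = ⌊3.277⌋ = 3 → row 3

E3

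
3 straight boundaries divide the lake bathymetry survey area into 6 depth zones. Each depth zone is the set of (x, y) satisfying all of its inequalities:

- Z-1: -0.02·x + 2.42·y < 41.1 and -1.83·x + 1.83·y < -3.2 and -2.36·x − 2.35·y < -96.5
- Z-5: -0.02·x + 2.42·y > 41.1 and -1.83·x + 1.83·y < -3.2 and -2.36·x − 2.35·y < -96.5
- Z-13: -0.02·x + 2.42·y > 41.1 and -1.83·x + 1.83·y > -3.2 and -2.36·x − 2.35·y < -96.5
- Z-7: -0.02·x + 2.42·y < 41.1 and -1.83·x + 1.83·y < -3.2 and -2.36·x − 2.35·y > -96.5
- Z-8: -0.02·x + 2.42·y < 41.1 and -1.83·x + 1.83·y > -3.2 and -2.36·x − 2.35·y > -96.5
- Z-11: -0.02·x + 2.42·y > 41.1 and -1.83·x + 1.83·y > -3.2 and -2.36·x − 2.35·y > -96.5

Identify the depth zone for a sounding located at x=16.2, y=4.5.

-0.02·16.2 + 2.42·4.5 = 10.566, which is < 41.1
-1.83·16.2 + 1.83·4.5 = -21.411, which is < -3.2
-2.36·16.2 − 2.35·4.5 = -48.807, which is > -96.5
This sign pattern matches Z-7.

Z-7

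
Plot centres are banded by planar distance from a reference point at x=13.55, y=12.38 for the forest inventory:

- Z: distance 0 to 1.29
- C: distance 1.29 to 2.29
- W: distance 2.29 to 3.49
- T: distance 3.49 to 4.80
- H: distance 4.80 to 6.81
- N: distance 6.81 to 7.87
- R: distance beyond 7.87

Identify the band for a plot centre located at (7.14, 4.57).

R

Distance = √((7.14−13.55)² + (4.57−12.38)²) = √(41.088 + 60.996) = 10.104.
7.87 ≤ 10.104 < ∞ → R.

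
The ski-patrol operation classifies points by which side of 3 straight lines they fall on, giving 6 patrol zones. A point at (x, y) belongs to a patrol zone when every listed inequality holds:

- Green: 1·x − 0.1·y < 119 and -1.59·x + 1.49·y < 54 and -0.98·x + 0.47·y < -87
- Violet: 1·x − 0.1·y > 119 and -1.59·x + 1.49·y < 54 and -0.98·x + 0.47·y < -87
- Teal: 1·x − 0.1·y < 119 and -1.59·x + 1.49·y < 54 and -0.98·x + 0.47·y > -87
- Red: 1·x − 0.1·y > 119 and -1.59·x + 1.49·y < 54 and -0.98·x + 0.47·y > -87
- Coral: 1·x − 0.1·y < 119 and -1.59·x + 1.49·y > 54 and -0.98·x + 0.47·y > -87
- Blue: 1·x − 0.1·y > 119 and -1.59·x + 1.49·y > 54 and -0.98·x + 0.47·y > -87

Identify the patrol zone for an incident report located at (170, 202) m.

Red

1·170 − 0.1·202 = 149.800, which is > 119
-1.59·170 + 1.49·202 = 30.680, which is < 54
-0.98·170 + 0.47·202 = -71.660, which is > -87
This sign pattern matches Red.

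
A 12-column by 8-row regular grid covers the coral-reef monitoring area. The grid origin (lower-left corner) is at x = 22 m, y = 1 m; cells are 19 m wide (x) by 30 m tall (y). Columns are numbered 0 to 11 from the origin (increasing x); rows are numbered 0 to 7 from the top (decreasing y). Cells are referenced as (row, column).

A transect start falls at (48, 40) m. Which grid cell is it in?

(6, 1)

Column index: ⌊(48 − 22) / 19⌋ = ⌊1.368⌋ = 1
Row offset from origin: ⌊(40 − 1) / 30⌋ = ⌊1.300⌋ = 1 → row 6 (counted from top)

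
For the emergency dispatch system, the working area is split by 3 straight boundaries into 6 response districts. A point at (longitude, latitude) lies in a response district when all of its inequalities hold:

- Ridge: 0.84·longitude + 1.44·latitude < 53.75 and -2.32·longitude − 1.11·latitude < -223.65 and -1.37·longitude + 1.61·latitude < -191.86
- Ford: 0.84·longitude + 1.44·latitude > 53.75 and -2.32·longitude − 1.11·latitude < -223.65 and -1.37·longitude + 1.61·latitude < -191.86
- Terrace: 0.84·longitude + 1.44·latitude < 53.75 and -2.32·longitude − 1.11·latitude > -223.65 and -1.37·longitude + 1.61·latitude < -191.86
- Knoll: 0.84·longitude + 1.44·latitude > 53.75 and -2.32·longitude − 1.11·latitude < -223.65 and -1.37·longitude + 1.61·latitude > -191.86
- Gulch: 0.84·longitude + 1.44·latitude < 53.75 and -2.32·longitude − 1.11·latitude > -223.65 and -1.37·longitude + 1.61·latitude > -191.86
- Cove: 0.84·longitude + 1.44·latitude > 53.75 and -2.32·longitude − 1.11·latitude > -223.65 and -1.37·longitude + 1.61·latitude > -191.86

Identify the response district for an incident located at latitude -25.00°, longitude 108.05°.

0.84·108.05 + 1.44·-25.00 = 54.762, which is > 53.75
-2.32·108.05 − 1.11·-25.00 = -222.926, which is > -223.65
-1.37·108.05 + 1.61·-25.00 = -188.279, which is > -191.86
This sign pattern matches Cove.

Cove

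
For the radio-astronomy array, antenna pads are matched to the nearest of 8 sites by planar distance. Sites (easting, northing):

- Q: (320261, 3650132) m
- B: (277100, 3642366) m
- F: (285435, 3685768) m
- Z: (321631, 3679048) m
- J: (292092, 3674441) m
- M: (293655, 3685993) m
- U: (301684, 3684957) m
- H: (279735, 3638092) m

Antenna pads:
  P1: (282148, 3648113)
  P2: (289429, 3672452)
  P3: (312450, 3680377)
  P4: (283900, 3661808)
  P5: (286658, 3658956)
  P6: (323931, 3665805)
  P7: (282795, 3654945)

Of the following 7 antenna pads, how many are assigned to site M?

0

P1 → B
P2 → J
P3 → Z
P4 → J
P5 → J
P6 → Z
P7 → B
0 of the 7 go to M.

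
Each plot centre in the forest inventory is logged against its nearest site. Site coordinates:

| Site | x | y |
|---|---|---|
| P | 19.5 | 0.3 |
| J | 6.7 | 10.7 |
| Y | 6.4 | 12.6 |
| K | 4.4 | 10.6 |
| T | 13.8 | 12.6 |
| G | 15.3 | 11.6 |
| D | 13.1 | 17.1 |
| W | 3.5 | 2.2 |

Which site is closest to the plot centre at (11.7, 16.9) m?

Squared distances to each site:
P: 336.400; J: 63.440; Y: 46.580; K: 92.980; T: 22.900; G: 41.050; D: 2.000; W: 283.330.
Minimum at D.

D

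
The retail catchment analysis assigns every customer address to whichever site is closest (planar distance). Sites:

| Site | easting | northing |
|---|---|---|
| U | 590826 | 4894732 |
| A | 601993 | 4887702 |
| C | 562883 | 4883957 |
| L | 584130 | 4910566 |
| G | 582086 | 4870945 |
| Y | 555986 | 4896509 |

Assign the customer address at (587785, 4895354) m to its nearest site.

U

Squared distances to each site:
U: 9634565.000; A: 260420368.000; C: 750001213.000; L: 244763969.000; G: 628277882.000; Y: 1012510426.000.
Minimum at U.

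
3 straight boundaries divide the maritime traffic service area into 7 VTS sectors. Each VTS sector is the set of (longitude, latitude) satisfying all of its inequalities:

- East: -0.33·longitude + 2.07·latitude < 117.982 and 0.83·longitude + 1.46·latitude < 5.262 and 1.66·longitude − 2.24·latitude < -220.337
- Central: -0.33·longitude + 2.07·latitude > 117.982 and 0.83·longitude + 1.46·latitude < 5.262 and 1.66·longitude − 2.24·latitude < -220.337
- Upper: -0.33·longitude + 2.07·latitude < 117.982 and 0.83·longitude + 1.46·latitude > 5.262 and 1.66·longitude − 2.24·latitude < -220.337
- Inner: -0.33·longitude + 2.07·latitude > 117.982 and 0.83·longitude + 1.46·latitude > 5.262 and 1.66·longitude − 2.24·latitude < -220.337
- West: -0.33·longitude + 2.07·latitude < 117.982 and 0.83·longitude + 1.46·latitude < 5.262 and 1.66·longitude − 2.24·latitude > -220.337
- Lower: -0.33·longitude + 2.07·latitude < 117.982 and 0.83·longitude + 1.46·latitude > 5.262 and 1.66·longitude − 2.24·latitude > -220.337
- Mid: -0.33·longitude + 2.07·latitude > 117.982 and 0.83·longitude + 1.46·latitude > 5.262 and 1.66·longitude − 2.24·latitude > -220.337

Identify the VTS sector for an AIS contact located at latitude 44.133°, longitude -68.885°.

Lower

-0.33·-68.885 + 2.07·44.133 = 114.087, which is < 117.982
0.83·-68.885 + 1.46·44.133 = 7.260, which is > 5.262
1.66·-68.885 − 2.24·44.133 = -213.207, which is > -220.337
This sign pattern matches Lower.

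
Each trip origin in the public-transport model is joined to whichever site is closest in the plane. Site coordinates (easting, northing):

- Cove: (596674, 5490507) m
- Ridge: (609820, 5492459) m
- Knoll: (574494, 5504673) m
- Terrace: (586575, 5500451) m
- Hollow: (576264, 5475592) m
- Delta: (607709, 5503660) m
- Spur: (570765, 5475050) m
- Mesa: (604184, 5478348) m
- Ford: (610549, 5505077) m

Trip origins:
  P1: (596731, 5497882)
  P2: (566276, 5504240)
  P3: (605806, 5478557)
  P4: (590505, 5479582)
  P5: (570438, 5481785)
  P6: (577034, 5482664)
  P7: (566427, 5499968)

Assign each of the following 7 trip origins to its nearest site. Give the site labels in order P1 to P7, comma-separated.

P1 → Cove (d²=54393874.00)
P2 → Knoll (d²=67723013.00)
P3 → Mesa (d²=2674565.00)
P4 → Cove (d²=157412186.00)
P5 → Spur (d²=45467154.00)
P6 → Hollow (d²=50606084.00)
P7 → Knoll (d²=87213514.00)

Cove, Knoll, Mesa, Cove, Spur, Hollow, Knoll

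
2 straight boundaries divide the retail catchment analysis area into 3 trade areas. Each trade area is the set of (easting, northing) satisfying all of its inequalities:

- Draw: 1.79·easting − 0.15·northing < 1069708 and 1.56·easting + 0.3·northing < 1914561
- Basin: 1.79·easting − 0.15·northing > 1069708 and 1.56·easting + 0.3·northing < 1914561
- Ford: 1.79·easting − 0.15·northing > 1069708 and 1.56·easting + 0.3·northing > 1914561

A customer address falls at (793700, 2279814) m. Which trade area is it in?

1.79·793700 − 0.15·2279814 = 1078750.900, which is > 1069708
1.56·793700 + 0.3·2279814 = 1922116.200, which is > 1914561
This sign pattern matches Ford.

Ford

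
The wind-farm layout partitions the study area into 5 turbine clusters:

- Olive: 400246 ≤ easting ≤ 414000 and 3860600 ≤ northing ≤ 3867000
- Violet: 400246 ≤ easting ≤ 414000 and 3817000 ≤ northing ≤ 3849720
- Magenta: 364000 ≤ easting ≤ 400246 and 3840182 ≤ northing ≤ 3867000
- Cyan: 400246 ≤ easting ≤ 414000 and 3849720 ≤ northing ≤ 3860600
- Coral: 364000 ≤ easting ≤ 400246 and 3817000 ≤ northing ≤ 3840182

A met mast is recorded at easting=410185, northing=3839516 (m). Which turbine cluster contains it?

The point has easting = 410185 and northing = 3839516.
Only Violet satisfies 400246 ≤ easting ≤ 414000 and 3817000 ≤ northing ≤ 3849720.

Violet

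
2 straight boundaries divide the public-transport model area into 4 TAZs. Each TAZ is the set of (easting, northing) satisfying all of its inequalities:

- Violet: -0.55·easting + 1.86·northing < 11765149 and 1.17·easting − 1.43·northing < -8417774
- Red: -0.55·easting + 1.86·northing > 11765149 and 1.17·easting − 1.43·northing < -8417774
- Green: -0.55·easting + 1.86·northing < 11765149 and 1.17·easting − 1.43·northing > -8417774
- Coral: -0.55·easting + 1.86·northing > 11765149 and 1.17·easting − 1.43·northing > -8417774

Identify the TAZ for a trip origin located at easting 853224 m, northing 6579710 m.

Coral

-0.55·853224 + 1.86·6579710 = 11768987.400, which is > 11765149
1.17·853224 − 1.43·6579710 = -8410713.220, which is > -8417774
This sign pattern matches Coral.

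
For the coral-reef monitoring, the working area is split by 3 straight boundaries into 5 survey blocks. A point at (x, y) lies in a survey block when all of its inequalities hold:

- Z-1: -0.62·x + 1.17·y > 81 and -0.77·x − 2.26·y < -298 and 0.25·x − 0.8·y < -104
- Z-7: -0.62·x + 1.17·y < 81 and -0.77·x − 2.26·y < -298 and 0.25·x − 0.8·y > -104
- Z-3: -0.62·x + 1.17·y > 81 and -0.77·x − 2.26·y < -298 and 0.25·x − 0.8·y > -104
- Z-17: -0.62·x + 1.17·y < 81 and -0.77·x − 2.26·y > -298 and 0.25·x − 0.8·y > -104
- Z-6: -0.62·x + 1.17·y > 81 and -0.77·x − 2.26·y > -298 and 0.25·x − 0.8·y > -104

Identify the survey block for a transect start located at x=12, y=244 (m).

Z-1

-0.62·12 + 1.17·244 = 278.040, which is > 81
-0.77·12 − 2.26·244 = -560.680, which is < -298
0.25·12 − 0.8·244 = -192.200, which is < -104
This sign pattern matches Z-1.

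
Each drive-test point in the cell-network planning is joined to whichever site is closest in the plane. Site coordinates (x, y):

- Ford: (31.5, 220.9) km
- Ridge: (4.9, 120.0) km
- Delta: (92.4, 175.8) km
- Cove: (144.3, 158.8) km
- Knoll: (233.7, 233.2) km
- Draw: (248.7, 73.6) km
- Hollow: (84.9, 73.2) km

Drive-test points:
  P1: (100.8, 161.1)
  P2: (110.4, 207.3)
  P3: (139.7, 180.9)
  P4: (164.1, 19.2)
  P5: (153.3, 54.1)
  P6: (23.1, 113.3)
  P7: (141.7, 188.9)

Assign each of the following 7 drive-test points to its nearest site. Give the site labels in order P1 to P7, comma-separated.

Delta, Delta, Cove, Hollow, Hollow, Ridge, Cove

P1 → Delta (d²=286.65)
P2 → Delta (d²=1316.25)
P3 → Cove (d²=509.57)
P4 → Hollow (d²=9188.64)
P5 → Hollow (d²=5043.37)
P6 → Ridge (d²=376.13)
P7 → Cove (d²=912.77)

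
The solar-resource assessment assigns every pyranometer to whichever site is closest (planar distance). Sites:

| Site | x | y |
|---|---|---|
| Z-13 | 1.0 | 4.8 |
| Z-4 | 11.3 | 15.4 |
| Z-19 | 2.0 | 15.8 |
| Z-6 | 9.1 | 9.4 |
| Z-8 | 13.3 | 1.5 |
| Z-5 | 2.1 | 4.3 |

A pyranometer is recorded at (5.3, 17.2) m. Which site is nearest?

Z-19

Squared distances to each site:
Z-13: 172.250; Z-4: 39.240; Z-19: 12.850; Z-6: 75.280; Z-8: 310.490; Z-5: 176.650.
Minimum at Z-19.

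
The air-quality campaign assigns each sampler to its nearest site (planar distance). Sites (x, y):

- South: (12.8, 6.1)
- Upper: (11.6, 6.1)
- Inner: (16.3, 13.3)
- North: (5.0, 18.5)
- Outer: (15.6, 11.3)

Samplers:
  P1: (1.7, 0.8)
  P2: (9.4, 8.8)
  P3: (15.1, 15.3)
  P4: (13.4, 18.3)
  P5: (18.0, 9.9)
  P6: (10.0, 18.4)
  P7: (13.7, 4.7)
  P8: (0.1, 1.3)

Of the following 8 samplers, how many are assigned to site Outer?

P1 → Upper
P2 → Upper
P3 → Inner
P4 → Inner
P5 → Outer
P6 → North
P7 → South
P8 → Upper
1 of the 8 goes to Outer.

1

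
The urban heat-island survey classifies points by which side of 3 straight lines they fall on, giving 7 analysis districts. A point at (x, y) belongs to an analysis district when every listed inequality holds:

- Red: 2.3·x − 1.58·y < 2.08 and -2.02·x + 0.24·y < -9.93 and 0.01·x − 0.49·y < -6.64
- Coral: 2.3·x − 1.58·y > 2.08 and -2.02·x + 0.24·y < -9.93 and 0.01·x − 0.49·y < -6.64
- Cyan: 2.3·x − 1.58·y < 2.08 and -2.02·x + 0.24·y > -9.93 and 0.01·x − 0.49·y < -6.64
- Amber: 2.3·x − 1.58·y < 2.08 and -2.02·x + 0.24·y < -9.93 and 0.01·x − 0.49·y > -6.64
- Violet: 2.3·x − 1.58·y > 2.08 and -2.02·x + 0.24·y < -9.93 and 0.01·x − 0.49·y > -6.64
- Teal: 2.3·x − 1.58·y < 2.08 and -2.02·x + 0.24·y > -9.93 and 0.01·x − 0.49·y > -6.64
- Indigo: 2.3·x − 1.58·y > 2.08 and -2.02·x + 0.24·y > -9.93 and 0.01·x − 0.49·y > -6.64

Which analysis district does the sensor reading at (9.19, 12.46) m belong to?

2.3·9.19 − 1.58·12.46 = 1.450, which is < 2.08
-2.02·9.19 + 0.24·12.46 = -15.573, which is < -9.93
0.01·9.19 − 0.49·12.46 = -6.014, which is > -6.64
This sign pattern matches Amber.

Amber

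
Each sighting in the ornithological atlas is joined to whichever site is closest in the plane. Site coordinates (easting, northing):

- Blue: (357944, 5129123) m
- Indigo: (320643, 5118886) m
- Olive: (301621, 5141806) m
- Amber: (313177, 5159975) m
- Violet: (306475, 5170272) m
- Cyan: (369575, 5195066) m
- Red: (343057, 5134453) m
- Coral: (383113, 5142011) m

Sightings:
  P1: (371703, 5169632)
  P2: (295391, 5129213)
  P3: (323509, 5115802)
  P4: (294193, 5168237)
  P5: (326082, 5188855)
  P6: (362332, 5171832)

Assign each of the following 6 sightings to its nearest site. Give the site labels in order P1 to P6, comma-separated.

Cyan, Olive, Indigo, Violet, Violet, Cyan

P1 → Cyan (d²=651416740.00)
P2 → Olive (d²=197396549.00)
P3 → Indigo (d²=17725012.00)
P4 → Violet (d²=154988749.00)
P5 → Violet (d²=729762338.00)
P6 → Cyan (d²=592279805.00)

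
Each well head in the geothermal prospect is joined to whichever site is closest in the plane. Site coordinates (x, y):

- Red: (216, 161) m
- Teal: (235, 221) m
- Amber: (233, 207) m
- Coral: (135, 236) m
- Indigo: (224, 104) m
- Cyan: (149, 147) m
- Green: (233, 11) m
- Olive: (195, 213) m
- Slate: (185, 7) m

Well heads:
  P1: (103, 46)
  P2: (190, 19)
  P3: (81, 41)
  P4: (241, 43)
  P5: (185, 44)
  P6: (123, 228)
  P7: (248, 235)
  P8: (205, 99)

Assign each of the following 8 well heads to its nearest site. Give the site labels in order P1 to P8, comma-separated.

P1 → Slate (d²=8245.00)
P2 → Slate (d²=169.00)
P3 → Slate (d²=11972.00)
P4 → Green (d²=1088.00)
P5 → Slate (d²=1369.00)
P6 → Coral (d²=208.00)
P7 → Teal (d²=365.00)
P8 → Indigo (d²=386.00)

Slate, Slate, Slate, Green, Slate, Coral, Teal, Indigo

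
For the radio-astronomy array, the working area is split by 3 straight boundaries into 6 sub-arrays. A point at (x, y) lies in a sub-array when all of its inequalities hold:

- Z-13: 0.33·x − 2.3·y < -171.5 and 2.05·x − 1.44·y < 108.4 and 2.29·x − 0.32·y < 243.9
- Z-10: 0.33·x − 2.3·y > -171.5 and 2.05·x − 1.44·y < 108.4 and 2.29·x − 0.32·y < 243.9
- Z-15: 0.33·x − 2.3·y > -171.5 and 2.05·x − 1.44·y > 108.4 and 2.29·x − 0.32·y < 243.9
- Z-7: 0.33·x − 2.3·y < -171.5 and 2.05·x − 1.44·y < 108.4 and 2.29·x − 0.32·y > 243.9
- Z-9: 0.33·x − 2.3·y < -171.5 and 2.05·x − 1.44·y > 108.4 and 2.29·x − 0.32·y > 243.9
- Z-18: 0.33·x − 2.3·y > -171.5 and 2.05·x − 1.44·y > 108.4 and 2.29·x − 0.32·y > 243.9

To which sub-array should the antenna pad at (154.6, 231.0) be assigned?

Z-7

0.33·154.6 − 2.3·231.0 = -480.282, which is < -171.5
2.05·154.6 − 1.44·231.0 = -15.710, which is < 108.4
2.29·154.6 − 0.32·231.0 = 280.114, which is > 243.9
This sign pattern matches Z-7.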